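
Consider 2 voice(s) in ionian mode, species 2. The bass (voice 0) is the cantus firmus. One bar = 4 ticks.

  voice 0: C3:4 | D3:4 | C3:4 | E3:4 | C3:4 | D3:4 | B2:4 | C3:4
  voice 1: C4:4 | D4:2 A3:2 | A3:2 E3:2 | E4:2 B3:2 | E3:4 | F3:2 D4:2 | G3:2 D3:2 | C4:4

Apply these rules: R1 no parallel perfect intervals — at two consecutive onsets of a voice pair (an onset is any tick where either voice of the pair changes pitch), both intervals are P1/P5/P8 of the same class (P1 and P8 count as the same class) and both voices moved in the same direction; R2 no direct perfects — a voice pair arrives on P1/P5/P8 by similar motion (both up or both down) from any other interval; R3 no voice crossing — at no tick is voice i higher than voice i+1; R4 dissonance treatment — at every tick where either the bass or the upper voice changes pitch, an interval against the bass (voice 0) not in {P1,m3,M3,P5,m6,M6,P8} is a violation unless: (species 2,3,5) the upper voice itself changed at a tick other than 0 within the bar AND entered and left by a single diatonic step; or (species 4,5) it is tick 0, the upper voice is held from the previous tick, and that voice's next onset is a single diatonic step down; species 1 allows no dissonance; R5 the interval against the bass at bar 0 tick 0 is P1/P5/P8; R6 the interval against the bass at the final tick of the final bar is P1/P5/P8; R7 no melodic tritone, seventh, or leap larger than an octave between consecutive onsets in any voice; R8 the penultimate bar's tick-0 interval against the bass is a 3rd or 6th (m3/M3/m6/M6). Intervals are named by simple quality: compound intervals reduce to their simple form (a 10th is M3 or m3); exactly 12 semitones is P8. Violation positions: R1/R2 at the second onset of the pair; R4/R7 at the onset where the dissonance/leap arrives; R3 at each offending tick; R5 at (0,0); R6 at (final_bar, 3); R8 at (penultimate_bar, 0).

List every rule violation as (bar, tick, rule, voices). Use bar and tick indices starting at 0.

bar 0: v0=C3 v1=C4 downbeat P8
bar 1: v0=D3 v1=D4 downbeat P8
bar 2: v0=C3 v1=A3 downbeat M6
bar 3: v0=E3 v1=E4 downbeat P8
bar 4: v0=C3 v1=E3 downbeat M3
bar 5: v0=D3 v1=F3 downbeat m3
bar 6: v0=B2 v1=G3 downbeat m6
bar 7: v0=C3 v1=C4 downbeat P8
  -> R1 @ bar 1 tick 0 v(0, 1): C3/C4 P8 -> D3/D4 P8 similar
  -> R2 @ bar 3 tick 0 v(0, 1): C3/E3 M3 -> E3/E4 P8 similar
  -> R2 @ bar 7 tick 0 v(0, 1): B2/D3 m3 -> C3/C4 P8 similar
  -> R7 @ bar 7 tick 0 v(1,): D3->C4 leap 10st

(1, 0, R1, (0, 1))
(3, 0, R2, (0, 1))
(7, 0, R2, (0, 1))
(7, 0, R7, (1,))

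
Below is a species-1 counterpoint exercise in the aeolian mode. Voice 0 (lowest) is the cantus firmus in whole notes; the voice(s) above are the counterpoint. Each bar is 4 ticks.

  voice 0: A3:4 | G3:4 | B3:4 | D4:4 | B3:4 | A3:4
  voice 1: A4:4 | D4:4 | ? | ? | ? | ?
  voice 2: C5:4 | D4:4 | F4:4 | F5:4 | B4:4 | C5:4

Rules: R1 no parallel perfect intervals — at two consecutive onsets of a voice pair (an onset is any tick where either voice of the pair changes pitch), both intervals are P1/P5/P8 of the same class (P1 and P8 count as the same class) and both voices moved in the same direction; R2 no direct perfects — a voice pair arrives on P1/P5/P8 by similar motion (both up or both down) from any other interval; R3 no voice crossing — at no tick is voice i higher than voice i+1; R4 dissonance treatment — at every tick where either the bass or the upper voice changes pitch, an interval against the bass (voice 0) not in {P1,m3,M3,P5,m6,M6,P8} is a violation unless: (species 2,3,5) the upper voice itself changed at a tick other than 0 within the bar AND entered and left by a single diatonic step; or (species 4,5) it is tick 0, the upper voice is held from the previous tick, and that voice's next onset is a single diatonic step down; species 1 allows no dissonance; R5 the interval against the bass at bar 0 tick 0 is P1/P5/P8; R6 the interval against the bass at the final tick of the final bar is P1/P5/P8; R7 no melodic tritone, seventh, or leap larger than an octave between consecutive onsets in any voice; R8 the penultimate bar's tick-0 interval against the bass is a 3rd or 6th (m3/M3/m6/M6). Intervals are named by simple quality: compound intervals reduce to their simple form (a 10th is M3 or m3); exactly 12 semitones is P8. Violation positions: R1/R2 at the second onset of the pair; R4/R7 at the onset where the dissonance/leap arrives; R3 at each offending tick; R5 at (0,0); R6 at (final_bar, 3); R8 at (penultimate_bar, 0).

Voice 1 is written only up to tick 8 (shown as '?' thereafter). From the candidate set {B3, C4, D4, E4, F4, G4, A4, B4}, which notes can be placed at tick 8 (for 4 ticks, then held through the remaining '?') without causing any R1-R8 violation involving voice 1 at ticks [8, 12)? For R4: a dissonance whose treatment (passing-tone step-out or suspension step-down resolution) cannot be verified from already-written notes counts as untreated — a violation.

B3: legal
C4: violates R4
D4: legal
E4: violates R4
F4: violates R1,R4
G4: violates R3
A4: violates R3,R4
B4: violates R2,R3

{B3, D4}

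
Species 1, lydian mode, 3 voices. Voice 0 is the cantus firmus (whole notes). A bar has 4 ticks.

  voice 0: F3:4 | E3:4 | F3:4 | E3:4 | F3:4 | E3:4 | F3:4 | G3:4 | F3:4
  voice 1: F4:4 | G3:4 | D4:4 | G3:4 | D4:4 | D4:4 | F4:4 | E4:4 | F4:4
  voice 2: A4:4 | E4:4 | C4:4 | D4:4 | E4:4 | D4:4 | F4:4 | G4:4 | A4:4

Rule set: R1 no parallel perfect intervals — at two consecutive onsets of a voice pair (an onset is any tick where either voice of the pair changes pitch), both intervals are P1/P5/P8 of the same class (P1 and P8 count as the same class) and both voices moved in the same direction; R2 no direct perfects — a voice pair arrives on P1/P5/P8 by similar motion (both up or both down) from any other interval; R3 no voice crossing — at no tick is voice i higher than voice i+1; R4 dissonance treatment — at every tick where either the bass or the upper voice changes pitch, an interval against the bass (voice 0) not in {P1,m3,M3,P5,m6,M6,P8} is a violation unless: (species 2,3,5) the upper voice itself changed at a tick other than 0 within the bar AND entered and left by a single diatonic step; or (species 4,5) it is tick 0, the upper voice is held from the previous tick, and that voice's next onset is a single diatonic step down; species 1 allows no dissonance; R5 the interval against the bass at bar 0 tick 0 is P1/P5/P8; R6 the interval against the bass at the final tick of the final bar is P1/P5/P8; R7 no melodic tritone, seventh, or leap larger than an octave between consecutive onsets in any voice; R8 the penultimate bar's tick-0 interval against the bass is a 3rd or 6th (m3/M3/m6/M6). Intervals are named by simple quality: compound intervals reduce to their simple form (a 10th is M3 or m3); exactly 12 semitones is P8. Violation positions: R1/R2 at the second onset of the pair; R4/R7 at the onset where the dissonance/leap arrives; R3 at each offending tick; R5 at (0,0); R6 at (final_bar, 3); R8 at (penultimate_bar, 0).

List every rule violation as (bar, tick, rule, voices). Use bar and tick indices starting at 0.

bar 0: v0=F3 v1=F4 v2=A4 downbeat M3
bar 1: v0=E3 v1=G3 v2=E4 downbeat P8
bar 2: v0=F3 v1=D4 v2=C4 downbeat P5
bar 3: v0=E3 v1=G3 v2=D4 downbeat m7
bar 4: v0=F3 v1=D4 v2=E4 downbeat M7
bar 5: v0=E3 v1=D4 v2=D4 downbeat m7
bar 6: v0=F3 v1=F4 v2=F4 downbeat P8
bar 7: v0=G3 v1=E4 v2=G4 downbeat P8
bar 8: v0=F3 v1=F4 v2=A4 downbeat M3
  -> R5 @ bar 0 tick 0 v(0, 2): opens on M3
  -> R2 @ bar 1 tick 0 v(0, 2): F3/A4 M3 -> E3/E4 P8 similar
  -> R7 @ bar 1 tick 0 v(1,): F4->G3 leap 10st
  -> R3 @ bar 2 tick 0 v(1, 2): D4 above C4
  -> R3 @ bar 2 tick 1 v(1, 2): D4 above C4
  -> R3 @ bar 2 tick 2 v(1, 2): D4 above C4
  -> R3 @ bar 2 tick 3 v(1, 2): D4 above C4
  -> R4 @ bar 3 tick 0 v(0, 2): E3/D4 m7 untreated
  -> R4 @ bar 4 tick 0 v(0, 2): F3/E4 M7 untreated
  -> R4 @ bar 5 tick 0 v(0, 1): E3/D4 m7 untreated
  -> R4 @ bar 5 tick 0 v(0, 2): E3/D4 m7 untreated
  -> R1 @ bar 6 tick 0 v(1, 2): D4/D4 P1 -> F4/F4 P1 similar
  -> R2 @ bar 6 tick 0 v(0, 1): E3/D4 m7 -> F3/F4 P8 similar
  -> R2 @ bar 6 tick 0 v(0, 2): E3/D4 m7 -> F3/F4 P8 similar
  -> R1 @ bar 7 tick 0 v(0, 2): F3/F4 P8 -> G3/G4 P8 similar
  -> R8 @ bar 7 tick 0 v(0, 2): penult P8 not 3rd/6th
  -> R6 @ bar 8 tick 3 v(0, 2): closes on M3

(0, 0, R5, (0, 2))
(1, 0, R2, (0, 2))
(1, 0, R7, (1,))
(2, 0, R3, (1, 2))
(2, 1, R3, (1, 2))
(2, 2, R3, (1, 2))
(2, 3, R3, (1, 2))
(3, 0, R4, (0, 2))
(4, 0, R4, (0, 2))
(5, 0, R4, (0, 1))
(5, 0, R4, (0, 2))
(6, 0, R1, (1, 2))
(6, 0, R2, (0, 1))
(6, 0, R2, (0, 2))
(7, 0, R1, (0, 2))
(7, 0, R8, (0, 2))
(8, 3, R6, (0, 2))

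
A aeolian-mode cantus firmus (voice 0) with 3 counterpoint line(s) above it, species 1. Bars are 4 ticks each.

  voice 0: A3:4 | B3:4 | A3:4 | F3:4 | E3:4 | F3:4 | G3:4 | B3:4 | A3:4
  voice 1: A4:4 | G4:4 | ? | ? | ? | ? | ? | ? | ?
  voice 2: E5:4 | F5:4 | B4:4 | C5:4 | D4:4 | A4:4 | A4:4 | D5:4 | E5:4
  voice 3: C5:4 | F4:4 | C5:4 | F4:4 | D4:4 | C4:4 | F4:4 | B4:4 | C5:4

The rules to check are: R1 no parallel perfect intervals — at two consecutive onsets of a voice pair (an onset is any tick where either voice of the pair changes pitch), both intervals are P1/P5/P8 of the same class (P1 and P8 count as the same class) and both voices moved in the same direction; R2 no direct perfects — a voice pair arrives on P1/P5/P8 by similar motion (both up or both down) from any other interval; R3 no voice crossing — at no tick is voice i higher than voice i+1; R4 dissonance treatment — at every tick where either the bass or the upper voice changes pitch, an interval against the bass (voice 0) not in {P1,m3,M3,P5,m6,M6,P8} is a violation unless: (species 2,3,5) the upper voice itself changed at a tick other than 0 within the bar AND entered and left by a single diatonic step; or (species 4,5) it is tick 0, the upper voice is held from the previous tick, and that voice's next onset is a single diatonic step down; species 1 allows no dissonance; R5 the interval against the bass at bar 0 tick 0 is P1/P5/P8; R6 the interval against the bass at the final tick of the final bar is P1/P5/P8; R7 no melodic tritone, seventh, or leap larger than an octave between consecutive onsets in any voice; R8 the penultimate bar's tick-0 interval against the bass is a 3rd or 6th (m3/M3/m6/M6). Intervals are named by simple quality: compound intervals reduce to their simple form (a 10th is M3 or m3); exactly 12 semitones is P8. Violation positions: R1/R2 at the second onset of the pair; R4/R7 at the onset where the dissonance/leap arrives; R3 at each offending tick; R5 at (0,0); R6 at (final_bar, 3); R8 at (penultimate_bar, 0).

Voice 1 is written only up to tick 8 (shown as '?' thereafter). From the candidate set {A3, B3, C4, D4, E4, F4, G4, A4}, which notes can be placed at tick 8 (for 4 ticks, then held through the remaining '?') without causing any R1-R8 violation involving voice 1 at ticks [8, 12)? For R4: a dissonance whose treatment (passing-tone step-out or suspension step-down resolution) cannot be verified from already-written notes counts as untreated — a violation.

A3: violates R2,R7
B3: violates R2,R4
C4: legal
D4: violates R4
E4: violates R2
F4: legal
G4: violates R4
A4: legal

{A4, C4, F4}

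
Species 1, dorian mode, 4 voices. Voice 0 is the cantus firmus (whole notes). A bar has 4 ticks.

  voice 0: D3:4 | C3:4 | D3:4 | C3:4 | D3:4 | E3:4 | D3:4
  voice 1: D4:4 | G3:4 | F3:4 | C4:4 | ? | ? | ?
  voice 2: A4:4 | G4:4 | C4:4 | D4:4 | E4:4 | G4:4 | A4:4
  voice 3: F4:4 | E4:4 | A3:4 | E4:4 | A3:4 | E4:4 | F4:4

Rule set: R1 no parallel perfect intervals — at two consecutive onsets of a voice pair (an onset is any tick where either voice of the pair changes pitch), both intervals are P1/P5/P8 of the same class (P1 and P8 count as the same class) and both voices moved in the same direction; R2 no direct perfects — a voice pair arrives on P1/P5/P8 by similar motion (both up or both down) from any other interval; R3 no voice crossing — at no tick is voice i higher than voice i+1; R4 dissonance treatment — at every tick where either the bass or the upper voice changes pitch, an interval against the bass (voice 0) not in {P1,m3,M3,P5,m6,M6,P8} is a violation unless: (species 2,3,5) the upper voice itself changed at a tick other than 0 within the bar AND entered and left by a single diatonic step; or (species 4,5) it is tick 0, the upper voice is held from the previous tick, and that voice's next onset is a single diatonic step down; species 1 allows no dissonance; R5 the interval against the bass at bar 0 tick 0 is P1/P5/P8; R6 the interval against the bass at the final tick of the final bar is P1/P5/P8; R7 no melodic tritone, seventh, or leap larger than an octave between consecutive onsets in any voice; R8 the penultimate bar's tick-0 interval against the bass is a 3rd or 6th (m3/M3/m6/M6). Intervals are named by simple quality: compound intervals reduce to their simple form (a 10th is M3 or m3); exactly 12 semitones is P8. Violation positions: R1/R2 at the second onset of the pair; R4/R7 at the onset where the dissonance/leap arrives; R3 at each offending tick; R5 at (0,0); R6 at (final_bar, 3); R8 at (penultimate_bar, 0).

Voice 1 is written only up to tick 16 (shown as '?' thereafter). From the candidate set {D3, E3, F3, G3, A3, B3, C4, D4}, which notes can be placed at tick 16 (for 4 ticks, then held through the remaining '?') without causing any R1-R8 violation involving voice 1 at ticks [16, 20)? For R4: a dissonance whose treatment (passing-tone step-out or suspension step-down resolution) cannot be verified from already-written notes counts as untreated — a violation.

{B3, F3}

D3: violates R2,R7
E3: violates R4
F3: legal
G3: violates R4
A3: violates R2
B3: legal
C4: violates R4
D4: violates R1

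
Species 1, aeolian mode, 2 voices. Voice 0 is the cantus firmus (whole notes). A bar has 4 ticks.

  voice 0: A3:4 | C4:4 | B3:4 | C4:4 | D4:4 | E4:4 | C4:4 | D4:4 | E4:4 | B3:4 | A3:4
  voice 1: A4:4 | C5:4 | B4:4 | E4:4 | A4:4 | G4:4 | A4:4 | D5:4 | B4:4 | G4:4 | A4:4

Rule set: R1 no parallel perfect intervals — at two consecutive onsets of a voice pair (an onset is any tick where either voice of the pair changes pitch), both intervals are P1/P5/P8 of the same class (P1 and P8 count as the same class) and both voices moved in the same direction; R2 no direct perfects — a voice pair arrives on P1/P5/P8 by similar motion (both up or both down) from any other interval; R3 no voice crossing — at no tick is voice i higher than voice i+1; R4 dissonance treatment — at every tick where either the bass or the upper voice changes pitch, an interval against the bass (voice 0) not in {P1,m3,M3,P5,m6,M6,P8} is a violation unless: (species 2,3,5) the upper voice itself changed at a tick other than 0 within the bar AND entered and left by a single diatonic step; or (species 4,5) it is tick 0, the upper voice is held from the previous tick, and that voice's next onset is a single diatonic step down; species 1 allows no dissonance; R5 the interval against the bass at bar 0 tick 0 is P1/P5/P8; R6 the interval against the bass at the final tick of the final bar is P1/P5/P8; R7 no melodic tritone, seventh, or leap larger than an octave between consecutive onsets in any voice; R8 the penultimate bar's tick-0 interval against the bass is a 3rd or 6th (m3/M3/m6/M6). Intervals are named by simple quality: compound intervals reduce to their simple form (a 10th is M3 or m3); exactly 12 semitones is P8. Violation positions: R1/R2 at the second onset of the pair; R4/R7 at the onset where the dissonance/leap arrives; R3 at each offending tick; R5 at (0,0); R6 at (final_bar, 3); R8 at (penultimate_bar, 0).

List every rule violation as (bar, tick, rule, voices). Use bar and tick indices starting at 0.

bar 0: v0=A3 v1=A4 downbeat P8
bar 1: v0=C4 v1=C5 downbeat P8
bar 2: v0=B3 v1=B4 downbeat P8
bar 3: v0=C4 v1=E4 downbeat M3
bar 4: v0=D4 v1=A4 downbeat P5
bar 5: v0=E4 v1=G4 downbeat m3
bar 6: v0=C4 v1=A4 downbeat M6
bar 7: v0=D4 v1=D5 downbeat P8
bar 8: v0=E4 v1=B4 downbeat P5
bar 9: v0=B3 v1=G4 downbeat m6
bar 10: v0=A3 v1=A4 downbeat P8
  -> R1 @ bar 1 tick 0 v(0, 1): A3/A4 P8 -> C4/C5 P8 similar
  -> R1 @ bar 2 tick 0 v(0, 1): C4/C5 P8 -> B3/B4 P8 similar
  -> R2 @ bar 4 tick 0 v(0, 1): C4/E4 M3 -> D4/A4 P5 similar
  -> R2 @ bar 7 tick 0 v(0, 1): C4/A4 M6 -> D4/D5 P8 similar

(1, 0, R1, (0, 1))
(2, 0, R1, (0, 1))
(4, 0, R2, (0, 1))
(7, 0, R2, (0, 1))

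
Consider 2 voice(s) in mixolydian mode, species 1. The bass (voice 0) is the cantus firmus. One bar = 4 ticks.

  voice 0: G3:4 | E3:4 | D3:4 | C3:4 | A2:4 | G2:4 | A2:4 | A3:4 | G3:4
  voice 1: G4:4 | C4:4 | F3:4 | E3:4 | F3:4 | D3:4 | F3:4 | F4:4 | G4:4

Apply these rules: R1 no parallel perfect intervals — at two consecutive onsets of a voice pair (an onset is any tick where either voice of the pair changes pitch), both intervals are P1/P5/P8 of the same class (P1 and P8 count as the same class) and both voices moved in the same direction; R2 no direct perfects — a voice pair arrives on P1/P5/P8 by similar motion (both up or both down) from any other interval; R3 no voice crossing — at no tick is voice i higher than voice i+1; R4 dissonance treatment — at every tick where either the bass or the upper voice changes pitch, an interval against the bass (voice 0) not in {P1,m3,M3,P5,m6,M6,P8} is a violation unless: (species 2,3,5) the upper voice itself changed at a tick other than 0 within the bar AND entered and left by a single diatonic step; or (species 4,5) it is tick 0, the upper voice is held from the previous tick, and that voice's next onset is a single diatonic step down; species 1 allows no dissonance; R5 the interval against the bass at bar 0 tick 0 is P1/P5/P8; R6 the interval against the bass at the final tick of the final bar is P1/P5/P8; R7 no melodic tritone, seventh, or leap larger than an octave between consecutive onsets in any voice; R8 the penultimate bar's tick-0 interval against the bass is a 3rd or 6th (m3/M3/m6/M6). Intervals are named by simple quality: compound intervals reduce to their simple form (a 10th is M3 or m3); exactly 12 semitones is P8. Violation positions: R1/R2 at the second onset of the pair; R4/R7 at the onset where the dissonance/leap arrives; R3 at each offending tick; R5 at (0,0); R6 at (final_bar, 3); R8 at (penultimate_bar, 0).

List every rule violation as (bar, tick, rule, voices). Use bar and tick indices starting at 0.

(5, 0, R2, (0, 1))

bar 0: v0=G3 v1=G4 downbeat P8
bar 1: v0=E3 v1=C4 downbeat m6
bar 2: v0=D3 v1=F3 downbeat m3
bar 3: v0=C3 v1=E3 downbeat M3
bar 4: v0=A2 v1=F3 downbeat m6
bar 5: v0=G2 v1=D3 downbeat P5
bar 6: v0=A2 v1=F3 downbeat m6
bar 7: v0=A3 v1=F4 downbeat m6
bar 8: v0=G3 v1=G4 downbeat P8
  -> R2 @ bar 5 tick 0 v(0, 1): A2/F3 m6 -> G2/D3 P5 similar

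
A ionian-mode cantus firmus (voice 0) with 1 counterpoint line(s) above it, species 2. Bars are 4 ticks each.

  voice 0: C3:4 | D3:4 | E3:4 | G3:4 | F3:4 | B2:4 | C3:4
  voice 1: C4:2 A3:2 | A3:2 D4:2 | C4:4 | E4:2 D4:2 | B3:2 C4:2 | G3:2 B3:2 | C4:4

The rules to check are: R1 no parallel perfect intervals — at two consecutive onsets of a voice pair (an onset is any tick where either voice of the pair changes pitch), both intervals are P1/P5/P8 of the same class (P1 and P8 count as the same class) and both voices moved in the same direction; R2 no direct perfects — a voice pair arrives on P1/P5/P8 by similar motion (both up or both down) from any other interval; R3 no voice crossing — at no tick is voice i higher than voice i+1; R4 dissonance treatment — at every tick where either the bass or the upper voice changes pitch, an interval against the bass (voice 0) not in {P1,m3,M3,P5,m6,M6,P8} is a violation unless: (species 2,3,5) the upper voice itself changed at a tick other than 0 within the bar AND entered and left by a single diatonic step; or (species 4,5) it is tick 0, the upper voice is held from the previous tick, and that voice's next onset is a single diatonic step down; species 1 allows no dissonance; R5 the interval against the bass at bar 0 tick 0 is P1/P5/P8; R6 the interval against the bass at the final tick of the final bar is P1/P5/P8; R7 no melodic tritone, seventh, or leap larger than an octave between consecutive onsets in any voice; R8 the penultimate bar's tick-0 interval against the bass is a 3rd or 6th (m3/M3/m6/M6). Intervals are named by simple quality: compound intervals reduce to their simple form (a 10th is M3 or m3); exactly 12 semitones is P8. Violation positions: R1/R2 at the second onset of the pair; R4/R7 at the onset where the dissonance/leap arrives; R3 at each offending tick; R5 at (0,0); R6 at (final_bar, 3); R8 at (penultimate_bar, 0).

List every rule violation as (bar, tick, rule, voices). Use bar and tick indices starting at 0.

bar 0: v0=C3 v1=C4 downbeat P8
bar 1: v0=D3 v1=A3 downbeat P5
bar 2: v0=E3 v1=C4 downbeat m6
bar 3: v0=G3 v1=E4 downbeat M6
bar 4: v0=F3 v1=B3 downbeat TT
bar 5: v0=B2 v1=G3 downbeat m6
bar 6: v0=C3 v1=C4 downbeat P8
  -> R4 @ bar 4 tick 0 v(0, 1): F3/B3 TT untreated
  -> R7 @ bar 5 tick 0 v(0,): F3->B2 leap 6st
  -> R1 @ bar 6 tick 0 v(0, 1): B2/B3 P8 -> C3/C4 P8 similar

(4, 0, R4, (0, 1))
(5, 0, R7, (0,))
(6, 0, R1, (0, 1))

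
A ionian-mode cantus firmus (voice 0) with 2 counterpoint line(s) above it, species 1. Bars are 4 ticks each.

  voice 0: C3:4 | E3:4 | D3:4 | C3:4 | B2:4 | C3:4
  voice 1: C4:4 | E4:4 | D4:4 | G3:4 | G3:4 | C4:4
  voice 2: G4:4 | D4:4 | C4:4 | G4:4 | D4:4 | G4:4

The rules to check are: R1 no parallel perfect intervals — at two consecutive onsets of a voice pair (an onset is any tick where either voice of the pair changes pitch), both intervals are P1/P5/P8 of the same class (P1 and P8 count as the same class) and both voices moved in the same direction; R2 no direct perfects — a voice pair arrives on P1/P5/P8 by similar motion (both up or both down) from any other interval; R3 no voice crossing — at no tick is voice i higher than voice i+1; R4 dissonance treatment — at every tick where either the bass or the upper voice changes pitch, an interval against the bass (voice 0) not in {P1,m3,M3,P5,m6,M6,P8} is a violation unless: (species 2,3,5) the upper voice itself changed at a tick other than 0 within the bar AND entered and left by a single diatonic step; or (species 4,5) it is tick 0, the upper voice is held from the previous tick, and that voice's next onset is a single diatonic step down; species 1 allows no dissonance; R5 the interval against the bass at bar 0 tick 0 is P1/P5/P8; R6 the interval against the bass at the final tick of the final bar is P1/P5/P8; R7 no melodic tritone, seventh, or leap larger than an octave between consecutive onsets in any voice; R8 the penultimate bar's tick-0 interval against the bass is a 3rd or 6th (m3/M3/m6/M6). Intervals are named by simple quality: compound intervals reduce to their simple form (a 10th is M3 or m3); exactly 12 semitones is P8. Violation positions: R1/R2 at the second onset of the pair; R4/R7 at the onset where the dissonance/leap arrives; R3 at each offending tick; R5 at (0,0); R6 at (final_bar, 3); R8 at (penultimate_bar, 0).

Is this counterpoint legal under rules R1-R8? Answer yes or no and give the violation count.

bar 0: v0=C3 v1=C4 v2=G4 (P5)
bar 1: v0=E3 v1=E4 v2=D4 (m7)
bar 2: v0=D3 v1=D4 v2=C4 (m7)
bar 3: v0=C3 v1=G3 v2=G4 (P5)
bar 4: v0=B2 v1=G3 v2=D4 (m3)
bar 5: v0=C3 v1=C4 v2=G4 (P5)
  R1 @ bar1.0: C3/C4 P8 -> E3/E4 P8 similar
  R3 @ bar1.0: E4 above D4
  R4 @ bar1.0: E3/D4 m7 untreated
  R3 @ bar1.1: E4 above D4
  R3 @ bar1.2: E4 above D4
  R3 @ bar1.3: E4 above D4
  R1 @ bar2.0: E3/E4 P8 -> D3/D4 P8 similar
  R3 @ bar2.0: D4 above C4
  R4 @ bar2.0: D3/C4 m7 untreated
  R3 @ bar2.1: D4 above C4
  R3 @ bar2.2: D4 above C4
  R3 @ bar2.3: D4 above C4
  R2 @ bar3.0: D3/D4 P8 -> C3/G3 P5 similar
  R1 @ bar5.0: G3/D4 P5 -> C4/G4 P5 similar
  R2 @ bar5.0: B2/G3 m6 -> C3/C4 P8 similar
  R2 @ bar5.0: B2/D4 m3 -> C3/G4 P5 similar

No (16 violations)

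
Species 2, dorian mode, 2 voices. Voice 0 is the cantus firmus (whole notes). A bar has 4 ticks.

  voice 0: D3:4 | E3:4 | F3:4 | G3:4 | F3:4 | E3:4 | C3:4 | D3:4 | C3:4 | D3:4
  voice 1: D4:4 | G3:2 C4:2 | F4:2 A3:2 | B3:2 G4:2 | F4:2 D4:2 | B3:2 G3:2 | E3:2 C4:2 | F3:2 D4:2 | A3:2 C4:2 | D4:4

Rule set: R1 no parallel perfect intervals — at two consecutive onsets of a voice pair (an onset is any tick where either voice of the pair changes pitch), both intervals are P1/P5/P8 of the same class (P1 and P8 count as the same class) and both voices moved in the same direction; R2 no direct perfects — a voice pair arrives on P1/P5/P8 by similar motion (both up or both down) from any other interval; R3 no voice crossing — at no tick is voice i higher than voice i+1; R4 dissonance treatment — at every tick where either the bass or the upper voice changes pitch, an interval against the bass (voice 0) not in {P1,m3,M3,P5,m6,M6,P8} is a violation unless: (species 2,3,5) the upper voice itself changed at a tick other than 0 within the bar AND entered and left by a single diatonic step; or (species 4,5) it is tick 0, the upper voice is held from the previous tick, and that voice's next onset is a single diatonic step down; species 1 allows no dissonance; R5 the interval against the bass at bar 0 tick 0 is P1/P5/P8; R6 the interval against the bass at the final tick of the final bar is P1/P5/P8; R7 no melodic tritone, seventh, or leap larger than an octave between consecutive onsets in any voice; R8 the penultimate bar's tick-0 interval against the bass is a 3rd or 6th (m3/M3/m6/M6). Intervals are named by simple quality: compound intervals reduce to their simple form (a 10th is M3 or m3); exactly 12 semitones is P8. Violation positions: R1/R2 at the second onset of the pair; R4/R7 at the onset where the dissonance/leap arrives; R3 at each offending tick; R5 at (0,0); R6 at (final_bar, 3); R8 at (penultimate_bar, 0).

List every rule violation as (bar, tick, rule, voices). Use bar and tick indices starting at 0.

bar 0: v0=D3 v1=D4 downbeat P8
bar 1: v0=E3 v1=G3 downbeat m3
bar 2: v0=F3 v1=F4 downbeat P8
bar 3: v0=G3 v1=B3 downbeat M3
bar 4: v0=F3 v1=F4 downbeat P8
bar 5: v0=E3 v1=B3 downbeat P5
bar 6: v0=C3 v1=E3 downbeat M3
bar 7: v0=D3 v1=F3 downbeat m3
bar 8: v0=C3 v1=A3 downbeat M6
bar 9: v0=D3 v1=D4 downbeat P8
  -> R2 @ bar 2 tick 0 v(0, 1): E3/C4 m6 -> F3/F4 P8 similar
  -> R1 @ bar 4 tick 0 v(0, 1): G3/G4 P8 -> F3/F4 P8 similar
  -> R2 @ bar 5 tick 0 v(0, 1): F3/D4 M6 -> E3/B3 P5 similar
  -> R1 @ bar 9 tick 0 v(0, 1): C3/C4 P8 -> D3/D4 P8 similar

(2, 0, R2, (0, 1))
(4, 0, R1, (0, 1))
(5, 0, R2, (0, 1))
(9, 0, R1, (0, 1))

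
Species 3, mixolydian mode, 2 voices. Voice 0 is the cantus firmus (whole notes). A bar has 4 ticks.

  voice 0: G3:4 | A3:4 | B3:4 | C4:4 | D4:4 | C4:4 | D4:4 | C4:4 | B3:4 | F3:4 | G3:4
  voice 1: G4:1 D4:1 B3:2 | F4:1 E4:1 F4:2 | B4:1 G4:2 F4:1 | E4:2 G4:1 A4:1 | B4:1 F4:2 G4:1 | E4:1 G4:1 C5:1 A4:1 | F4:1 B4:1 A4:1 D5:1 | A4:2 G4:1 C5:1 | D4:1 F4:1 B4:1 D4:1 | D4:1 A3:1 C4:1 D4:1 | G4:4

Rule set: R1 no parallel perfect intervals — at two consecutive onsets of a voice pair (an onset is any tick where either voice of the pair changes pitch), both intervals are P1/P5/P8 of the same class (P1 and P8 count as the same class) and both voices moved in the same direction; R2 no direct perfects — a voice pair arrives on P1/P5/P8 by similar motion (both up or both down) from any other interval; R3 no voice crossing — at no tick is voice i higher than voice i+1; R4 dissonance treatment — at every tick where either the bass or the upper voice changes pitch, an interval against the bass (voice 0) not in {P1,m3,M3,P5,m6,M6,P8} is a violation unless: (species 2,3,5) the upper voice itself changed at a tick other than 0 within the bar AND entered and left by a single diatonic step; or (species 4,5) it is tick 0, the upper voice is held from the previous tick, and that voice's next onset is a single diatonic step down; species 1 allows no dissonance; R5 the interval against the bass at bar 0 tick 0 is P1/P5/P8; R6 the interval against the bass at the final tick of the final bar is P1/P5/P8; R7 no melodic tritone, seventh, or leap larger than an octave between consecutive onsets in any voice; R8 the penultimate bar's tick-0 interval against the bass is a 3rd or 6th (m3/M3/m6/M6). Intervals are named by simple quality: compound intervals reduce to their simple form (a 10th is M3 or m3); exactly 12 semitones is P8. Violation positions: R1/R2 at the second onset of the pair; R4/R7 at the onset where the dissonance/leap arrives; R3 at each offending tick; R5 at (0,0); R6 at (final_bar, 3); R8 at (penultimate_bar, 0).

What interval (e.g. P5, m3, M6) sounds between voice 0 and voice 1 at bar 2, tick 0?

voice 0=B3 voice 1=B4 -> P8

P8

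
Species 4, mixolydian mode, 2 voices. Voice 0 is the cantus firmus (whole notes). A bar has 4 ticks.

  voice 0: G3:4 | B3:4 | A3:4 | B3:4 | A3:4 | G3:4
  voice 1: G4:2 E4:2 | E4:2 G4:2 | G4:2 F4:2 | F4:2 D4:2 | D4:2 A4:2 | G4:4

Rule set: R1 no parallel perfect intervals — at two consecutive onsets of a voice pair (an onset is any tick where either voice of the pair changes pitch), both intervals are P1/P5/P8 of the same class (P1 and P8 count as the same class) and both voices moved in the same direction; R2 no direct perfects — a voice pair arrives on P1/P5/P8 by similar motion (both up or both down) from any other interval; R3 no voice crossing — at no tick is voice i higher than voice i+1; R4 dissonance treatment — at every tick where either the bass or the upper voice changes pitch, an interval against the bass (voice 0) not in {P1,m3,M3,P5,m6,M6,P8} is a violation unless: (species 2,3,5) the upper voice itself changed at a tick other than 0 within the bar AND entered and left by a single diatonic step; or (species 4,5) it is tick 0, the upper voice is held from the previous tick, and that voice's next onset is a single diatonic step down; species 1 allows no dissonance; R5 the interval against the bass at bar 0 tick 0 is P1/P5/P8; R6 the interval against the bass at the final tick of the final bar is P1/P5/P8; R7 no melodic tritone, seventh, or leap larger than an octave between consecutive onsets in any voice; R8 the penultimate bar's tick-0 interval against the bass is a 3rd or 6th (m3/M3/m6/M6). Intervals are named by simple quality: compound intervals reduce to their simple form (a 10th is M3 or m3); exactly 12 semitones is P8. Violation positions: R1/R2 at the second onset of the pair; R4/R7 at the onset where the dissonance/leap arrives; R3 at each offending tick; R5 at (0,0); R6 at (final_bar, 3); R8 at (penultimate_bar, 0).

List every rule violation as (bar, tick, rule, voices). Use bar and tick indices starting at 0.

(1, 0, R4, (0, 1))
(3, 0, R4, (0, 1))
(4, 0, R4, (0, 1))
(4, 0, R8, (0, 1))
(5, 0, R1, (0, 1))

bar 0: v0=G3 v1=G4 downbeat P8
bar 1: v0=B3 v1=E4 downbeat P4
bar 2: v0=A3 v1=G4 downbeat m7
bar 3: v0=B3 v1=F4 downbeat TT
bar 4: v0=A3 v1=D4 downbeat P4
bar 5: v0=G3 v1=G4 downbeat P8
  -> R4 @ bar 1 tick 0 v(0, 1): B3/E4 P4 untreated
  -> R4 @ bar 3 tick 0 v(0, 1): B3/F4 TT untreated
  -> R4 @ bar 4 tick 0 v(0, 1): A3/D4 P4 untreated
  -> R8 @ bar 4 tick 0 v(0, 1): penult P4 not 3rd/6th
  -> R1 @ bar 5 tick 0 v(0, 1): A3/A4 P8 -> G3/G4 P8 similar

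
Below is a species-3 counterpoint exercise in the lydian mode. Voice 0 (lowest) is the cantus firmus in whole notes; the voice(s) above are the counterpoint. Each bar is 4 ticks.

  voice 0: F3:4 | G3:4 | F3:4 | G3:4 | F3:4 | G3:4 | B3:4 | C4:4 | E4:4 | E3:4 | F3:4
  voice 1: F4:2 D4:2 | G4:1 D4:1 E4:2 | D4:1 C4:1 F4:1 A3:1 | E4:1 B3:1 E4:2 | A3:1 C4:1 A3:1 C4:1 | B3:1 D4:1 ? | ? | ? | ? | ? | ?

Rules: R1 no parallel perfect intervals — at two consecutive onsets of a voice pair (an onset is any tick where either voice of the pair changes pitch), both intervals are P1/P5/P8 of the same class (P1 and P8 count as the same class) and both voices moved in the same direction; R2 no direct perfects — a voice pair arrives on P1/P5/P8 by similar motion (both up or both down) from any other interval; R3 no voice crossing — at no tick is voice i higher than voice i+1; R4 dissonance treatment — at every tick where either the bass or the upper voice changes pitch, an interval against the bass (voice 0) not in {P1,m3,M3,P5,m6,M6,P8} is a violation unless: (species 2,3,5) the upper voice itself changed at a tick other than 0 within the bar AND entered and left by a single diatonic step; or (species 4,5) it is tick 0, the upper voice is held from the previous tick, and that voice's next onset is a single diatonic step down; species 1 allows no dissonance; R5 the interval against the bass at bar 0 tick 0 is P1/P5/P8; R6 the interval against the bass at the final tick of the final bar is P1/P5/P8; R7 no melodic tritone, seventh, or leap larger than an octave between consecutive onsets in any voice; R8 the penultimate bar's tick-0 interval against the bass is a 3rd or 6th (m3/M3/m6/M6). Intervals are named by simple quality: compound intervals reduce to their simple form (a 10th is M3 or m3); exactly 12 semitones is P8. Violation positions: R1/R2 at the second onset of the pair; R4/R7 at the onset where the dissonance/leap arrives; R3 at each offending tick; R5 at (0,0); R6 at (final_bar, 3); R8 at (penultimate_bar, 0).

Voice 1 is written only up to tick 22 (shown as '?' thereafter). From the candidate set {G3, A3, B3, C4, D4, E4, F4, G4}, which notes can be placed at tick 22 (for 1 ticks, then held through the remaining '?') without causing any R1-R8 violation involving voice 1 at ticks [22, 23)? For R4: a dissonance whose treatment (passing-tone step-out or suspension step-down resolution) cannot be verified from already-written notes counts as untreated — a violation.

{B3, D4, E4, G3, G4}

G3: legal
A3: violates R4
B3: legal
C4: violates R4
D4: legal
E4: legal
F4: violates R4
G4: legal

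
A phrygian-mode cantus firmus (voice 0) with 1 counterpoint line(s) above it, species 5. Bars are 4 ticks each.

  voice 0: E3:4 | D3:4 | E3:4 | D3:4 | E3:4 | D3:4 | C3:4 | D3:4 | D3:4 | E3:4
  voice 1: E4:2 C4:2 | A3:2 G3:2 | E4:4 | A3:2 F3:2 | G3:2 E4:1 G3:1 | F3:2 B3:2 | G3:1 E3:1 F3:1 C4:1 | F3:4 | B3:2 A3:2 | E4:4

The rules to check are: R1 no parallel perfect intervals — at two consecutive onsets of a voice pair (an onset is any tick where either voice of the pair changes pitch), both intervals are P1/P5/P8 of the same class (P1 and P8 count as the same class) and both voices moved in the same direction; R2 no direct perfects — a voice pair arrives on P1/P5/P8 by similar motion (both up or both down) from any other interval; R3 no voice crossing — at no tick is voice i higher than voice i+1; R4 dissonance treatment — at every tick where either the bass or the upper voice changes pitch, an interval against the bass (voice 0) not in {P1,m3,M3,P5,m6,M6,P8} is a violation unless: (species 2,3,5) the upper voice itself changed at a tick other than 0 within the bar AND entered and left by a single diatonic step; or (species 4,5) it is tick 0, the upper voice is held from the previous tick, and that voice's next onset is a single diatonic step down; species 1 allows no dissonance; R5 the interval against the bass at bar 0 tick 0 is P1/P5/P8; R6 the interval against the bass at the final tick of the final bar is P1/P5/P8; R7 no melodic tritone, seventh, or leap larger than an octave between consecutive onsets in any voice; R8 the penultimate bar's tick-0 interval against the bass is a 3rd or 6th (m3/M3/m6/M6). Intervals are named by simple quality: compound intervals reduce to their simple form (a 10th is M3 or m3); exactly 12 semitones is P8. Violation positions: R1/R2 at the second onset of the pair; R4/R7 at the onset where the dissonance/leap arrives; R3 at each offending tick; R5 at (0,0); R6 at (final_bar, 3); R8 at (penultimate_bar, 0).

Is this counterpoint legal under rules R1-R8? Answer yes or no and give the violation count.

No (9 violations)

bar 0: v0=E3 v1=E4 (P8)
bar 1: v0=D3 v1=A3 (P5)
bar 2: v0=E3 v1=E4 (P8)
bar 3: v0=D3 v1=A3 (P5)
bar 4: v0=E3 v1=G3 (m3)
bar 5: v0=D3 v1=F3 (m3)
bar 6: v0=C3 v1=G3 (P5)
bar 7: v0=D3 v1=F3 (m3)
bar 8: v0=D3 v1=B3 (M6)
bar 9: v0=E3 v1=E4 (P8)
  R2 @ bar1.0: E3/C4 m6 -> D3/A3 P5 similar
  R4 @ bar1.2: D3/G3 P4 untreated
  R2 @ bar2.0: D3/G3 P4 -> E3/E4 P8 similar
  R2 @ bar3.0: E3/E4 P8 -> D3/A3 P5 similar
  R7 @ bar5.2: F3->B3 leap 6st
  R2 @ bar6.0: D3/B3 M6 -> C3/G3 P5 similar
  R4 @ bar6.2: C3/F3 P4 untreated
  R7 @ bar8.0: F3->B3 leap 6st
  R2 @ bar9.0: D3/A3 P5 -> E3/E4 P8 similar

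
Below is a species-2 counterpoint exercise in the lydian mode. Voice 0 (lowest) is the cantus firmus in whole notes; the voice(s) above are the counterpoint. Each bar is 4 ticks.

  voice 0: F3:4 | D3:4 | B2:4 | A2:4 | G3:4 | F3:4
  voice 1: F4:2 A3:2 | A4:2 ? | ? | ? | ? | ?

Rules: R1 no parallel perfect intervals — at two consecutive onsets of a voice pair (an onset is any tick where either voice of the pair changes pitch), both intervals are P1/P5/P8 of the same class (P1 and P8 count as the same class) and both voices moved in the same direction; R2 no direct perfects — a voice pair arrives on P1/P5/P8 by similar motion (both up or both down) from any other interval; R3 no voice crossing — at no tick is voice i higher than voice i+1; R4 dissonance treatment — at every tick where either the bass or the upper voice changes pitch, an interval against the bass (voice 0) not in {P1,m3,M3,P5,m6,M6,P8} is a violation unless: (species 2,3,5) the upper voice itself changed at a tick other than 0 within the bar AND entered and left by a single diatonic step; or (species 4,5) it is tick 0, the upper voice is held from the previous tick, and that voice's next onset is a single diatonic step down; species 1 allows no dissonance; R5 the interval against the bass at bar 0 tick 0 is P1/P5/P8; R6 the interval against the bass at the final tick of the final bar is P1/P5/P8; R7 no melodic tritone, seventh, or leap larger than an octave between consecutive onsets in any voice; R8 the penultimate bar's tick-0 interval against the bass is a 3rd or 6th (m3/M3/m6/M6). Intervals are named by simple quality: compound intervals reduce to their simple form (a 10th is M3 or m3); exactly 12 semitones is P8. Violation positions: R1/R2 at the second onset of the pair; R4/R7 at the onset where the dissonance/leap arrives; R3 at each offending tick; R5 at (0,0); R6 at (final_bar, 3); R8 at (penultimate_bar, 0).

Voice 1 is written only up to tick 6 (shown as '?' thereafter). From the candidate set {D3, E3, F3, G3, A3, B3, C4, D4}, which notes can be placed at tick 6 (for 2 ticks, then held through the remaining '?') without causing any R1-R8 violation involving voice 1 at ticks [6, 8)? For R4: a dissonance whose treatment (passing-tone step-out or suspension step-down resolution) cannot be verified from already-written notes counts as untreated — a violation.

D3: violates R7
E3: violates R4,R7
F3: violates R7
G3: violates R4,R7
A3: legal
B3: violates R7
C4: violates R4
D4: legal

{A3, D4}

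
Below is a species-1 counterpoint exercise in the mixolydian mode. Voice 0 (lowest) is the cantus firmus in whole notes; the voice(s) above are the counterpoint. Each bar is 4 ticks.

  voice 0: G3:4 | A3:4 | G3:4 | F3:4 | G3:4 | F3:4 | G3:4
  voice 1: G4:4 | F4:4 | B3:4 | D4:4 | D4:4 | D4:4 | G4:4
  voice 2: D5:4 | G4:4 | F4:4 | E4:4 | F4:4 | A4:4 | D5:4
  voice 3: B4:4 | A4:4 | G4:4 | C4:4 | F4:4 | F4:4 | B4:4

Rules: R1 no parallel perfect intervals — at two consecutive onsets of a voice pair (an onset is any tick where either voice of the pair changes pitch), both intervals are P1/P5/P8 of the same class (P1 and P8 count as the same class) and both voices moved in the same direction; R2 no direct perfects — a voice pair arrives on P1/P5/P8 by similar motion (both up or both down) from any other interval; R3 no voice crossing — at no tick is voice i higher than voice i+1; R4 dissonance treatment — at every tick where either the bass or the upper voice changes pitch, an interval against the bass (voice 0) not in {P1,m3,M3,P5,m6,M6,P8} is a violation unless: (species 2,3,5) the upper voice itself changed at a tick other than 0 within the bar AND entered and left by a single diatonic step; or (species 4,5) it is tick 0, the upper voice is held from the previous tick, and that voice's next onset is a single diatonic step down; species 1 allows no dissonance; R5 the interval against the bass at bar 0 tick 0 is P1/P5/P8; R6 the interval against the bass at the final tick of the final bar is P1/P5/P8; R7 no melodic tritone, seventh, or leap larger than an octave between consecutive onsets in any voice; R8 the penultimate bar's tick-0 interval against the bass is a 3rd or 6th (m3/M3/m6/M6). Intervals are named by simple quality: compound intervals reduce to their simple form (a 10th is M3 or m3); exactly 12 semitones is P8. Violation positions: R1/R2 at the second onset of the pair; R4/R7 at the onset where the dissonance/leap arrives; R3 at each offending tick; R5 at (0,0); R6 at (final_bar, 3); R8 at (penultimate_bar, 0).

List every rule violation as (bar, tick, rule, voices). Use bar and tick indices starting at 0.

(0, 0, R3, (2, 3))
(0, 0, R5, (0, 3))
(0, 1, R3, (2, 3))
(0, 2, R3, (2, 3))
(0, 3, R3, (2, 3))
(1, 0, R4, (0, 2))
(2, 0, R1, (0, 3))
(2, 0, R4, (0, 2))
(2, 0, R7, (1,))
(3, 0, R2, (0, 3))
(3, 0, R3, (2, 3))
(3, 0, R4, (0, 2))
(3, 1, R3, (2, 3))
(3, 2, R3, (2, 3))
(3, 3, R3, (2, 3))
(4, 0, R2, (2, 3))
(4, 0, R4, (0, 2))
(4, 0, R4, (0, 3))
(5, 0, R3, (2, 3))
(5, 0, R8, (0, 3))
(5, 1, R3, (2, 3))
(5, 2, R3, (2, 3))
(5, 3, R3, (2, 3))
(6, 0, R1, (1, 2))
(6, 0, R2, (0, 1))
(6, 0, R2, (0, 2))
(6, 0, R3, (2, 3))
(6, 0, R7, (3,))
(6, 1, R3, (2, 3))
(6, 2, R3, (2, 3))
(6, 3, R3, (2, 3))
(6, 3, R6, (0, 3))

bar 0: v0=G3 v1=G4 v2=D5 v3=B4 downbeat M3
bar 1: v0=A3 v1=F4 v2=G4 v3=A4 downbeat P8
bar 2: v0=G3 v1=B3 v2=F4 v3=G4 downbeat P8
bar 3: v0=F3 v1=D4 v2=E4 v3=C4 downbeat P5
bar 4: v0=G3 v1=D4 v2=F4 v3=F4 downbeat m7
bar 5: v0=F3 v1=D4 v2=A4 v3=F4 downbeat P8
bar 6: v0=G3 v1=G4 v2=D5 v3=B4 downbeat M3
  -> R3 @ bar 0 tick 0 v(2, 3): D5 above B4
  -> R5 @ bar 0 tick 0 v(0, 3): opens on M3
  -> R3 @ bar 0 tick 1 v(2, 3): D5 above B4
  -> R3 @ bar 0 tick 2 v(2, 3): D5 above B4
  -> R3 @ bar 0 tick 3 v(2, 3): D5 above B4
  -> R4 @ bar 1 tick 0 v(0, 2): A3/G4 m7 untreated
  -> R1 @ bar 2 tick 0 v(0, 3): A3/A4 P8 -> G3/G4 P8 similar
  -> R4 @ bar 2 tick 0 v(0, 2): G3/F4 m7 untreated
  -> R7 @ bar 2 tick 0 v(1,): F4->B3 leap 6st
  -> R2 @ bar 3 tick 0 v(0, 3): G3/G4 P8 -> F3/C4 P5 similar
  -> R3 @ bar 3 tick 0 v(2, 3): E4 above C4
  -> R4 @ bar 3 tick 0 v(0, 2): F3/E4 M7 untreated
  -> R3 @ bar 3 tick 1 v(2, 3): E4 above C4
  -> R3 @ bar 3 tick 2 v(2, 3): E4 above C4
  -> R3 @ bar 3 tick 3 v(2, 3): E4 above C4
  -> R2 @ bar 4 tick 0 v(2, 3): E4/C4 M3 -> F4/F4 P1 similar
  -> R4 @ bar 4 tick 0 v(0, 2): G3/F4 m7 untreated
  -> R4 @ bar 4 tick 0 v(0, 3): G3/F4 m7 untreated
  -> R3 @ bar 5 tick 0 v(2, 3): A4 above F4
  -> R8 @ bar 5 tick 0 v(0, 3): penult P8 not 3rd/6th
  -> R3 @ bar 5 tick 1 v(2, 3): A4 above F4
  -> R3 @ bar 5 tick 2 v(2, 3): A4 above F4
  -> R3 @ bar 5 tick 3 v(2, 3): A4 above F4
  -> R1 @ bar 6 tick 0 v(1, 2): D4/A4 P5 -> G4/D5 P5 similar
  -> R2 @ bar 6 tick 0 v(0, 1): F3/D4 M6 -> G3/G4 P8 similar
  -> R2 @ bar 6 tick 0 v(0, 2): F3/A4 M3 -> G3/D5 P5 similar
  -> R3 @ bar 6 tick 0 v(2, 3): D5 above B4
  -> R7 @ bar 6 tick 0 v(3,): F4->B4 leap 6st
  -> R3 @ bar 6 tick 1 v(2, 3): D5 above B4
  -> R3 @ bar 6 tick 2 v(2, 3): D5 above B4
  -> R3 @ bar 6 tick 3 v(2, 3): D5 above B4
  -> R6 @ bar 6 tick 3 v(0, 3): closes on M3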